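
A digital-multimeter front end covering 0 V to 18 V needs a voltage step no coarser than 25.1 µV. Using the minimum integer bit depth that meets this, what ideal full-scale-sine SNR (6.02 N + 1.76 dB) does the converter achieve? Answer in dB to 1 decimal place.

122.2 dB

V_FS = 18 V.
Need 2^N ≥ 18 V / 25.1 µV = 717100 → N_min = 20.
SNR = 6.02 × 20 + 1.76 = 122.16 dB.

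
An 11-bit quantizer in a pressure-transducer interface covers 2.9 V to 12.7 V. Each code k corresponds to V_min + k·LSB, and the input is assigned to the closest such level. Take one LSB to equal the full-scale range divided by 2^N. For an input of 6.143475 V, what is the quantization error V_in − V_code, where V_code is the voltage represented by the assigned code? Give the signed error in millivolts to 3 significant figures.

Range = 12.7 − (2.9) = 9.8 V. LSB = 9.8 V / 2^11 ≈ 4.785 mV.
(V_in − V_min)/LSB = (6.143475 − (2.9)) × 2048/9.8 = 677.8201 → nearest code k = 678.
V_code = V_min + k × range/2^11 = 2.9 + 678 × 9.8/2048 = 6.144335938 V.
V_in − V_code = 6.143475 − (6.144335938) = −0.861 mV.

−0.861 mV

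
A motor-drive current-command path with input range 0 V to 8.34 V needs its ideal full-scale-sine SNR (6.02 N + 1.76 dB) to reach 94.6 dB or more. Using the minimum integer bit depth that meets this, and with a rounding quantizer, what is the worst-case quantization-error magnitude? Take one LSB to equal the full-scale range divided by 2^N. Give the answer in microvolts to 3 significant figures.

V_FS = 8.34 V.
Solving 6.02 N ≥ 94.6 − 1.76: N ≥ 15.422. Round up → N = 16.
Step size = 8.34/65536 V = 127.26 µV.
Half an LSB is 63.6 µV.

63.6 µV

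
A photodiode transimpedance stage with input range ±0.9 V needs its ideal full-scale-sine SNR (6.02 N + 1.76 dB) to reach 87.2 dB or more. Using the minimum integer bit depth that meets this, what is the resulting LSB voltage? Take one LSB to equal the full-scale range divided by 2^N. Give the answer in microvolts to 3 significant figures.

The full-scale span is 0.9 − (-0.9) = 1.8 V.
Required N = ⌈(87.2 − 1.76)/6.02⌉ = ⌈14.193⌉ = 15.
LSB = 1.8 V ÷ 2^15 = 1.8/32768 V = 54.9 µV.

54.9 µV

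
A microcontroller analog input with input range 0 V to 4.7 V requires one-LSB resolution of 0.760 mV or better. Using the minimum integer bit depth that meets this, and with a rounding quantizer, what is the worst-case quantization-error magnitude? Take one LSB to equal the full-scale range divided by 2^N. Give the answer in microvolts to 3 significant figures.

Full-scale range = 4.7 V.
Need 2^N ≥ 4.7 V / 0.760 mV = 6184 → N_min = 13.
One LSB is 4.7 V / 8192 = 0.57373 mV.
Max error for round-to-nearest is LSB/2 = 287 µV.

287 µV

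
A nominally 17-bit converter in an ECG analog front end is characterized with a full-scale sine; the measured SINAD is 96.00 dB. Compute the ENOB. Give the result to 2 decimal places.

15.65 bits

ENOB = (SINAD − 1.76) / 6.02 = (96.00 − 1.76) / 6.02 = 94.24 / 6.02 = 15.6545.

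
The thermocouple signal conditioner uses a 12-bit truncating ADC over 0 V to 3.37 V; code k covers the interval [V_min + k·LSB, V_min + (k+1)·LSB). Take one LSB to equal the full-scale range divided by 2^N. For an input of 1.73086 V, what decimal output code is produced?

V_FS = 3.37 V. LSB = 3.37 V / 2^12 ≈ 0.8228 mV.
code = ⌊(V_in − V_min)/LSB⌋ = ⌊(V_in − V_min) × 2^12 / range⌋
     = ⌊(1.73086 − (0)) × 4096 / 3.37⌋ = ⌊1.73086 × 4096/3.37⌋
     = ⌊2103.740⌋ = 2103.

2103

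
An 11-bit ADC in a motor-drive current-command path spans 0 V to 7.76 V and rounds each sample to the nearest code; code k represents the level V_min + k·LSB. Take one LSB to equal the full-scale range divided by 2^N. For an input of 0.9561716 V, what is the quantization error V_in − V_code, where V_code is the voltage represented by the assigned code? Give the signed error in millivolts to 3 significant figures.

Span = 7.76 V. LSB = 7.76 V / 2^11 ≈ 3.789 mV.
(0.9561716 − (0)) / LSB = 0.9561716 × 2048/7.76 = 252.3504. Nearest integer: k = 252.
Reconstructed level: 0 + 252 × 7.76/2048 V = 0.9548437500 V.
V_in − V_code = 0.9561716 − (0.9548437500) = +1.33 mV.

+1.33 mV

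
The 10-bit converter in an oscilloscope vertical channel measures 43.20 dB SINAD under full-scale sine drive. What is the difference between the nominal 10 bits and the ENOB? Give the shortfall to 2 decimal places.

3.12 bits

ENOB = (SINAD − 1.76)/6.02 = (43.20 − 1.76)/6.02 = 6.8837 bits.
Shortfall = 10 − 6.8837 = 3.1163 bits.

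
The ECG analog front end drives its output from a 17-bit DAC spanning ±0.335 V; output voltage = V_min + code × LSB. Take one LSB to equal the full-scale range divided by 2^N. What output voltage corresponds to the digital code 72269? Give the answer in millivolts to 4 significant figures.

Span: 0.335 V − (-0.335 V) = 0.67 V. LSB = 0.67 V / 2^17.
Output = V_min + (72269/131072) × range = -0.335 + 0.551369 × 0.67 V
      = -0.335 V + 0.369417 V = 0.0344170 V.

34.42 mV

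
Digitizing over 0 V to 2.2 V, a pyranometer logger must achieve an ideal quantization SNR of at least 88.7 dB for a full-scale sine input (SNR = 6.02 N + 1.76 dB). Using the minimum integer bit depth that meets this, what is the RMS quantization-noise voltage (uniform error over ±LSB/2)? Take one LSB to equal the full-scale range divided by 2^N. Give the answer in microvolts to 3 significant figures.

Span = 2.2 V.
N ≥ (88.7 − 1.76)/6.02 = 14.442 → N_min = 15.
One LSB is 2.2 V / 32768 = 67.139 µV.
σ_q = LSB/√12 = 67.139 µV/3.4641 = 19.4 µV.

19.4 µV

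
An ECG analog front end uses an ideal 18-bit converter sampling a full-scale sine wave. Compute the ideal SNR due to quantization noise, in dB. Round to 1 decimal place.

110.1 dB

6.02(18) + 1.76 = 108.36 + 1.76 = 110.12 dB.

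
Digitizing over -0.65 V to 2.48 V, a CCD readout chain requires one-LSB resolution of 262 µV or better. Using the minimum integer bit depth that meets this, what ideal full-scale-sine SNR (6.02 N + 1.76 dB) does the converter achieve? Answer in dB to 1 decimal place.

86.0 dB

The full-scale span is 2.48 − (-0.65) = 3.13 V.
Need 2^N ≥ 3.13 V / 262 µV = 11950 → N_min = 14.
Ideal SNR at N = 14: 6.02·14 + 1.76 = 86.0 dB.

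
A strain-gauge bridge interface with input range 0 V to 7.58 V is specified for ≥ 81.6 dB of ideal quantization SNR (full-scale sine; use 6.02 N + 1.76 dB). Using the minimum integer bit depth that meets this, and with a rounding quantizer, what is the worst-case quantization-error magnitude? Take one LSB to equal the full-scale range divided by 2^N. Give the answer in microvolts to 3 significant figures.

V_FS = 7.58 V.
Required N = ⌈(81.6 − 1.76)/6.02⌉ = ⌈13.262⌉ = 14.
LSB = 7.58 V ÷ 2^14 = 7.58/16384 V = 462.65 µV.
|e|_max = LSB/2 = 231 µV.

231 µV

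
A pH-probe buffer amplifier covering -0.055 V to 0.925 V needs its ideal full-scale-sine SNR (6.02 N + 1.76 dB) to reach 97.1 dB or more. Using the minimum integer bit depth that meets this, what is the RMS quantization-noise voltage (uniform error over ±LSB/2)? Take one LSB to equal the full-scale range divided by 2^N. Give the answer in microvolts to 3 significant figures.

4.32 µV

Span: 0.925 V − (-0.055 V) = 0.98 V.
Solving 6.02 N ≥ 97.1 − 1.76: N ≥ 15.837. Round up → N = 16.
LSB = 0.98 V / 2^16 = 14.954 µV.
σ_q = LSB/√12 = 14.954 µV/3.4641 = 4.32 µV.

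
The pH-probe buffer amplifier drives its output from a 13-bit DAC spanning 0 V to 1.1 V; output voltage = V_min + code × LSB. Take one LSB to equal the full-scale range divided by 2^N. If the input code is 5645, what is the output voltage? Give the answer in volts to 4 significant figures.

0.7580 V

Range is 1.1 V. LSB = 1.1 V / 2^13.
Output = V_min + (5645/8192) × range = 0 + 0.689087 × 1.1 V
      = 0 V + 0.757996 V = 0.757996 V.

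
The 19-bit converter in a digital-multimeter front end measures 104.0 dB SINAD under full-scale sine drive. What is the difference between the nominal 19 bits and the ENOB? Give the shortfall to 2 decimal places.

2.02 bits

ENOB = (SINAD − 1.76)/6.02 = (104.0 − 1.76)/6.02 = 16.9834 bits.
Shortfall = 19 − 16.9834 = 2.0166 bits.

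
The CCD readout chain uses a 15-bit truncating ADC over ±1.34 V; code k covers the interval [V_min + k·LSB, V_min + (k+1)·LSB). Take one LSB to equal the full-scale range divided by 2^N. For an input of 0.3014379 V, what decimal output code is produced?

Full-scale range = 1.34 V − (-1.34 V) = 2.68 V. LSB = 2.68 V / 2^15 ≈ 81.79 µV.
(V_in − V_min) × 2^15/range = (0.3014379 − (-1.34)) × 32768/2.68 = 20069.641.
Floor → code = 20069.

20069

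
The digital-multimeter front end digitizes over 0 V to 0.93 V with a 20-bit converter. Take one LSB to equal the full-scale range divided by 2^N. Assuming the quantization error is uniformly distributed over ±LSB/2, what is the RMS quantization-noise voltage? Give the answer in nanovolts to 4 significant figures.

Span = 0.93 V.
One LSB is 0.93 V / 1048576 = 0.886917 µV.
V_rms = LSB/√12 = 0.886917 µV / √12 = 256.0 nV.

256.0 nV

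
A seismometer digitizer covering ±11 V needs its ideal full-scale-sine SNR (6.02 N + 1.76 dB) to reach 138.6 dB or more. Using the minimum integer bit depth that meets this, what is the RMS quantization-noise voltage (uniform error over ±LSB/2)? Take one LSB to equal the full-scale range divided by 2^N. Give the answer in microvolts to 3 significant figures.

The full-scale span is 11 − (-11) = 22 V.
Solving 6.02 N ≥ 138.6 − 1.76: N ≥ 22.731. Round up → N = 23.
Step size = 22/8388608 V = 2.6226 µV.
RMS noise = LSB/√12 = 0.757 µV.

0.757 µV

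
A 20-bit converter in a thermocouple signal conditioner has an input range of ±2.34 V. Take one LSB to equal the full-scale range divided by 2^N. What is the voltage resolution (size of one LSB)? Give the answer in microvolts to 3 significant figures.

4.46 µV

Span: 2.34 V − (-2.34 V) = 4.68 V.
Number of codes = 2^20 = 1048576.
LSB = 4.68 V / 2^20 = 4.46 µV.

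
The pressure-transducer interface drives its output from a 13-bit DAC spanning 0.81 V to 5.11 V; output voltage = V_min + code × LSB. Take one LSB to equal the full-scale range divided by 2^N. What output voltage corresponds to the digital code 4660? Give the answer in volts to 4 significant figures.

3.256 V

Span: 5.11 V − (0.81 V) = 4.3 V. LSB = 4.3 V / 2^13.
V_out = V_min + code × LSB = 0.81 V + 4660 × 4.3 V / 8192
      = 0.81 V + 2.44604 V = 3.25604 V.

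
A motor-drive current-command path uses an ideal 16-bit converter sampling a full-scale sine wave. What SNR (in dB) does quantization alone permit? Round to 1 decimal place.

SNR = 6.02·16 + 1.76 = 98.08 dB.

98.1 dB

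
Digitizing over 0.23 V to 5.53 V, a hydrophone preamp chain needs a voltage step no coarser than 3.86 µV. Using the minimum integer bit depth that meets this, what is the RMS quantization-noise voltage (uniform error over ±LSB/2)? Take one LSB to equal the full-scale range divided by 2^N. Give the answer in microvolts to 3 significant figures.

Span: 5.53 V − (0.23 V) = 5.3 V.
5.3 V / 3.86 µV = 1.373e6. Since 2^20 = 1048576 and 2^21 = 2097152, N = 21.
One LSB is 5.3 V / 2097152 = 2.5272 µV.
RMS noise = LSB/√12 = 0.730 µV.

0.730 µV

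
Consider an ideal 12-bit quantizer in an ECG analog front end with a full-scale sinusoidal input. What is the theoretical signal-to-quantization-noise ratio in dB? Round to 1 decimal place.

Ideal quantization SNR: 6.02 × 12 + 1.76 dB = 74.0 dB.

74.0 dB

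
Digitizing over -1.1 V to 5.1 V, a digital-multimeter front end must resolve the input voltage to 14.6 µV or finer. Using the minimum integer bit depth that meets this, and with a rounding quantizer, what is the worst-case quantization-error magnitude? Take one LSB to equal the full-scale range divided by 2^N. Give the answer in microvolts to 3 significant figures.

Span: 5.1 V − (-1.1 V) = 6.2 V.
Need 2^N ≥ 6.2 V / 14.6 µV = 424700 → N_min = 19.
One LSB is 6.2 V / 524288 = 11.826 µV.
|e|_max = LSB/2 = 5.91 µV.

5.91 µV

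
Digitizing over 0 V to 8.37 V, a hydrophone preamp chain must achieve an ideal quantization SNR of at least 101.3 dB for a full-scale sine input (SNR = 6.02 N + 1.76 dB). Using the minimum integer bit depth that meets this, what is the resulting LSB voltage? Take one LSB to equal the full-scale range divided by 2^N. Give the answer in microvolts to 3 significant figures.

63.9 µV

Range is 8.37 V.
6.02 N + 1.76 ≥ 101.3 gives N ≥ 16.535, so the minimum integer is 17.
LSB = 8.37 V ÷ 2^17 = 8.37/131072 V = 63.9 µV.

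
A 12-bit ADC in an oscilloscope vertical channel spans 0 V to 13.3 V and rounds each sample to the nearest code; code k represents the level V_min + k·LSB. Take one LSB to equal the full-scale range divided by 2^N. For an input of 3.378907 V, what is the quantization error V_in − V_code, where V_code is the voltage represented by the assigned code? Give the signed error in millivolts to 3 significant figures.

−1.29 mV

Full-scale range = 13.3 V. LSB = 13.3 V / 2^12 ≈ 3.247 mV.
(V_in − V_min)/LSB = (3.378907 − (0)) × 4096/13.3 = 1040.6017 → nearest code k = 1041.
V_code = V_min + k × range/2^12 = 0 + 1041 × 13.3/4096 = 3.380200195 V.
e = 3.378907 − (3.380200195) = −1.29 mV.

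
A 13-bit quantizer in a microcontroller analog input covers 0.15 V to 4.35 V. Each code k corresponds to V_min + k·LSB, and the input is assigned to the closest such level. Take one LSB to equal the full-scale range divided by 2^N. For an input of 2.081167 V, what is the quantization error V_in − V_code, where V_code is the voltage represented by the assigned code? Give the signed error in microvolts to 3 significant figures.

−156 µV

The full-scale span is 4.35 − (0.15) = 4.2 V. LSB = 4.2 V / 2^13 ≈ 0.5127 mV.
Position in LSBs: (2.081167 − (0.15)) × 8192/4.2 = 3766.6953; rounding gives k = 3767.
V_code = V_min + k × range/2^13 = 0.15 + 3767 × 4.2/8192 = 2.081323242 V.
Error = V_in − V_code = 2.081167 − (2.081323242) = −156 µV.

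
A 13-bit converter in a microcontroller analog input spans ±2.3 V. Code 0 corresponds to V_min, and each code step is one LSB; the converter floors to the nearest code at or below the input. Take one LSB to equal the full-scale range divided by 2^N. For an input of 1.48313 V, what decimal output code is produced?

6737

Full-scale range = 2.3 V − (-2.3 V) = 4.6 V. LSB = 4.6 V / 2^13 ≈ 0.5615 mV.
(V_in − V_min) × 2^13/range = (1.48313 − (-2.3)) × 8192/4.6 = 6737.261.
Floor → code = 6737.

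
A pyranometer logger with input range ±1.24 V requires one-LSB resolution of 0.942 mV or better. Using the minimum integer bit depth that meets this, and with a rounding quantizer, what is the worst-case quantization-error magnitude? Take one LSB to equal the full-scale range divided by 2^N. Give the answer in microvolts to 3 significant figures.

303 µV

Full-scale range = 1.24 V − (-1.24 V) = 2.48 V.
Need 2^N ≥ 2.48 V / 0.942 mV = 2633 → N_min = 12.
Step size = 2.48/4096 V = 0.60547 mV.
Half an LSB is 303 µV.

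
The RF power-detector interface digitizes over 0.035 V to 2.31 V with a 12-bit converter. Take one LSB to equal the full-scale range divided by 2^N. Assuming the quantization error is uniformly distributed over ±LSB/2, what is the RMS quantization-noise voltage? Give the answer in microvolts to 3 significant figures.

160 µV

Span: 2.31 V − (0.035 V) = 2.275 V.
LSB = 2.275 V ÷ 2^12 = 2.275/4096 V = 0.55542 mV.
RMS of a uniform error over width LSB is LSB/√12 = 160 µV.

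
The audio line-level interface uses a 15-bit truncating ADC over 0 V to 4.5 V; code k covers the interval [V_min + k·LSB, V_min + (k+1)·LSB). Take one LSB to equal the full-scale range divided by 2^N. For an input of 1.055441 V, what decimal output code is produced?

Full-scale range = 4.5 V. LSB = 4.5 V / 2^15 ≈ 137.3 µV.
code = ⌊(V_in − V_min)/LSB⌋ = ⌊(V_in − V_min) × 2^15 / range⌋
     = ⌊(1.055441 − (0)) × 32768 / 4.5⌋ = ⌊1.055441 × 32768/4.5⌋
     = ⌊7685.487⌋ = 7685.

7685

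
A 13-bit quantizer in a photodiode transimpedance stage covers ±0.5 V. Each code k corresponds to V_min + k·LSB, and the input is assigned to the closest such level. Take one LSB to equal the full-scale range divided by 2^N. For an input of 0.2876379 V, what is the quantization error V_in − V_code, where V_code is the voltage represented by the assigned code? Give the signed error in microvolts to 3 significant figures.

+40.2 µV

The full-scale span is 0.5 − (-0.5) = 1 V. LSB = 1 V / 2^13 ≈ 122.1 µV.
Position in LSBs: (0.2876379 − (-0.5)) × 8192/1 = 6452.3297; rounding gives k = 6452.
Reconstructed level: -0.5 + 6452 × 1/8192 V = 0.2875976563 V.
e = 0.2876379 − (0.2875976563) = +40.2 µV.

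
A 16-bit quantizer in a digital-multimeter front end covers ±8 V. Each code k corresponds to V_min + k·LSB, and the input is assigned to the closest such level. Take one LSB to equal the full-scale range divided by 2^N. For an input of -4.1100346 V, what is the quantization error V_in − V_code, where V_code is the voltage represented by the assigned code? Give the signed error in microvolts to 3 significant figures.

+72.8 µV

Full-scale range = 8 V − (-8 V) = 16 V. LSB = 16 V / 2^16 ≈ 244.1 µV.
(V_in − V_min)/LSB = (-4.1100346 − (-8)) × 65536/16 = 15933.2983 → nearest code k = 15933.
V_code = V_min + k × range/2^16 = -8 + 15933 × 16/65536 = -4.1101074219 V.
V_in − V_code = -4.1100346 − (-4.1101074219) = +72.8 µV.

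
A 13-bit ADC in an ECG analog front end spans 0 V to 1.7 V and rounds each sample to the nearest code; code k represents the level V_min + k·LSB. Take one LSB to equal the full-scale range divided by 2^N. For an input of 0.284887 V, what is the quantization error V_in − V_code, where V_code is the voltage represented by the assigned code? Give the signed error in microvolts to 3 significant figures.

−37.3 µV

Span = 1.7 V. LSB = 1.7 V / 2^13 ≈ 207.5 µV.
(V_in − V_min)/LSB = (0.284887 − (0)) × 8192/1.7 = 1372.8202 → nearest code k = 1373.
Reconstructed level: 0 + 1373 × 1.7/8192 V = 0.2849243164 V.
V_in − V_code = 0.284887 − (0.2849243164) = −37.3 µV.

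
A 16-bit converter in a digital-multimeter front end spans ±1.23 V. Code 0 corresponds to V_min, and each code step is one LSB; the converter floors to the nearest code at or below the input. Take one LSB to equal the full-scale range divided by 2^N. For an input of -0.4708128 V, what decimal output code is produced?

20225

Span: 1.23 V − (-1.23 V) = 2.46 V. LSB = 2.46 V / 2^16 ≈ 37.54 µV.
(V_in − V_min) × 2^16/range = (-0.4708128 − (-1.23)) × 65536/2.46 = 20225.241.
Floor → code = 20225.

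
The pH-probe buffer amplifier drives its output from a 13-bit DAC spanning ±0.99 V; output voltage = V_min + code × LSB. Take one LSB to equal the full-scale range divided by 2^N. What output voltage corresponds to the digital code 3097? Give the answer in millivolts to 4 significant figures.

-241.5 mV

Range = 0.99 − (-0.99) = 1.98 V. LSB = 1.98 V / 2^13.
V_out = V_min + code × LSB = -0.99 V + 3097 × 1.98 V / 8192
      = -0.99 V + 0.748542 V = -0.241458 V.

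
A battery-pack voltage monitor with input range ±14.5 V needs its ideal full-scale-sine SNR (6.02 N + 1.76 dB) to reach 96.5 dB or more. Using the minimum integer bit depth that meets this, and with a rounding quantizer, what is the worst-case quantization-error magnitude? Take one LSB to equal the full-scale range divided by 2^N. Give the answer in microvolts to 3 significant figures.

221 µV

The full-scale span is 14.5 − (-14.5) = 29 V.
6.02 N + 1.76 ≥ 96.5 gives N ≥ 15.738, so the minimum integer is 16.
LSB = 29 V ÷ 2^16 = 29/65536 V = 442.50 µV.
Max error for round-to-nearest is LSB/2 = 221 µV.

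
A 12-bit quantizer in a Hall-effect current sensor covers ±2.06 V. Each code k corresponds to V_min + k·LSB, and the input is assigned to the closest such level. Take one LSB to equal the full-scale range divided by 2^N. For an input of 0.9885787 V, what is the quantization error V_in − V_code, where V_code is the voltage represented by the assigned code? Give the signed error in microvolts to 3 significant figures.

−181 µV

The full-scale span is 2.06 − (-2.06) = 4.12 V. LSB = 4.12 V / 2^12 ≈ 1.006 mV.
Position in LSBs: (0.9885787 − (-2.06)) × 4096/4.12 = 3030.8200; rounding gives k = 3031.
Reconstructed level: -2.06 + 3031 × 4.12/4096 V = 0.9887597656 V.
V_in − V_code = 0.9885787 − (0.9887597656) = −181 µV.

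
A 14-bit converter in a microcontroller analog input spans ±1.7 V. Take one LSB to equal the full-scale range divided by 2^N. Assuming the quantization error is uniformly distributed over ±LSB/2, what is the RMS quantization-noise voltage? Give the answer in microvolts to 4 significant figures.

Full-scale range = 1.7 V − (-1.7 V) = 3.4 V.
Step size = 3.4/16384 V = 207.520 µV.
V_rms = LSB/√12 = 207.520 µV / √12 = 59.91 µV.

59.91 µV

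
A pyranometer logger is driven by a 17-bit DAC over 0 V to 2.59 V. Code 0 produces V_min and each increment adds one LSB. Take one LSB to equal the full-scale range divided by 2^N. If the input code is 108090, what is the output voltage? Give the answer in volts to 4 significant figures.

Span = 2.59 V. LSB = 2.59 V / 2^17.
Output = V_min + (108090/131072) × range = 0 + 0.824661 × 2.59 V
      = 0 V + 2.13587 V = 2.13587 V.

2.136 V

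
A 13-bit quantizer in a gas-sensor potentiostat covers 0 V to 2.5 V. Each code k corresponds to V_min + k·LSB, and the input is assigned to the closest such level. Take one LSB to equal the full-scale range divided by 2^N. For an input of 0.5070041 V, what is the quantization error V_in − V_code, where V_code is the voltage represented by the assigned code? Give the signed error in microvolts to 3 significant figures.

Full-scale range = 2.5 V. LSB = 2.5 V / 2^13 ≈ 305.2 µV.
(V_in − V_min)/LSB = (0.5070041 − (0)) × 8192/2.5 = 1661.3510 → nearest code k = 1661.
Reconstructed level: 0 + 1661 × 2.5/8192 V = 0.5068969727 V.
V_in − V_code = 0.5070041 − (0.5068969727) = +107 µV.

+107 µV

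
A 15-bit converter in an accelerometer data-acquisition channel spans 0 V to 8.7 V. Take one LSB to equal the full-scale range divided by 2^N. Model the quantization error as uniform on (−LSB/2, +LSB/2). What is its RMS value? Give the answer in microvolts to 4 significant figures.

Range is 8.7 V.
Step size = 8.7/32768 V = 265.503 µV.
RMS of a uniform error over width LSB is LSB/√12 = 76.64 µV.

76.64 µV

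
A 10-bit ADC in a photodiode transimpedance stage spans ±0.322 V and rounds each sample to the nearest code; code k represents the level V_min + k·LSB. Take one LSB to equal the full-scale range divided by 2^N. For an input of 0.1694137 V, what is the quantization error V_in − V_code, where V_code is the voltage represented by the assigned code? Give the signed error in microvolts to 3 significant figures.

+238 µV

The full-scale span is 0.322 − (-0.322) = 0.644 V. LSB = 0.644 V / 2^10 ≈ 0.6289 mV.
(0.1694137 − (-0.322)) / LSB = 0.4914137 × 1024/0.644 = 781.3783. Nearest integer: k = 781.
V_code = V_min + k × range/2^10 = -0.322 + 781 × 0.644/1024 = 0.1691757813 V.
Error = V_in − V_code = 0.1694137 − (0.1691757813) = +238 µV.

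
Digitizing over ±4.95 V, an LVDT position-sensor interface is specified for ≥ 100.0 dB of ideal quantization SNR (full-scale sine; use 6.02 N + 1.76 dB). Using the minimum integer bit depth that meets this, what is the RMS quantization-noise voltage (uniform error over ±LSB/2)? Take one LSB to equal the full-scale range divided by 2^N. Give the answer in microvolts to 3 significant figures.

21.8 µV

Full-scale range = 4.95 V − (-4.95 V) = 9.9 V.
6.02 N + 1.76 ≥ 100.0 gives N ≥ 16.319, so the minimum integer is 17.
One LSB is 9.9 V / 131072 = 75.531 µV.
V_rms = LSB/√12 = 21.8 µV.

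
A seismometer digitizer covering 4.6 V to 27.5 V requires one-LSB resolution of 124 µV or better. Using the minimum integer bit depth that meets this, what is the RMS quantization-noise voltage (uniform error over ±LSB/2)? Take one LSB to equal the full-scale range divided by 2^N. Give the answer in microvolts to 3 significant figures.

Range = 27.5 − (4.6) = 22.9 V.
Required number of levels: 22.9/124 µV = 184680; smallest N with 2^N ≥ that is 18.
Step size = 22.9/262144 V = 87.357 µV.
V_rms = LSB/√12 = 25.2 µV.

25.2 µV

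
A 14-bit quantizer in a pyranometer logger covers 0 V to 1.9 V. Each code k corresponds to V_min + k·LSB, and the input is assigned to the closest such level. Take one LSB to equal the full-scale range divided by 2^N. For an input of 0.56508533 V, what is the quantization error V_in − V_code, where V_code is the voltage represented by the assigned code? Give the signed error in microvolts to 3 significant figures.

V_FS = 1.9 V. LSB = 1.9 V / 2^14 ≈ 116.0 µV.
(V_in − V_min)/LSB = (0.56508533 − (0)) × 16384/1.9 = 4872.8200 → nearest code k = 4873.
V_code = V_min + k × range/2^14 = 0 + 4873 × 1.9/16384 = 0.56510620117 V.
e = 0.56508533 − (0.56510620117) = −20.9 µV.

−20.9 µV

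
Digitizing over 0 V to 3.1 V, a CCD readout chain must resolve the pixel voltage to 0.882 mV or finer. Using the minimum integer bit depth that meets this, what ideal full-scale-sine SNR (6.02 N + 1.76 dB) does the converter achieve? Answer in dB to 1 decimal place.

Range is 3.1 V.
3.1 V / 0.882 mV = 3515. Since 2^11 = 2048 and 2^12 = 4096, N = 12.
Ideal SNR at N = 12: 6.02·12 + 1.76 = 74.0 dB.

74.0 dB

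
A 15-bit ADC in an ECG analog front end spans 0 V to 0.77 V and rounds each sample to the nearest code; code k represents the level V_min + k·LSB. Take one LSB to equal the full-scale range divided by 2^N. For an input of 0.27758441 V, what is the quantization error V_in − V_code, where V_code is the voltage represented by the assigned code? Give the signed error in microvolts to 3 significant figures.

Span = 0.77 V. LSB = 0.77 V / 2^15 ≈ 23.50 µV.
(0.27758441 − (0)) / LSB = 0.27758441 × 32768/0.77 = 11812.8389. Nearest integer: k = 11813.
V_code = 0 + (11813/32768) × 0.77 = 0.27758819580 V.
V_in − V_code = 0.27758441 − (0.27758819580) = −3.79 µV.

−3.79 µV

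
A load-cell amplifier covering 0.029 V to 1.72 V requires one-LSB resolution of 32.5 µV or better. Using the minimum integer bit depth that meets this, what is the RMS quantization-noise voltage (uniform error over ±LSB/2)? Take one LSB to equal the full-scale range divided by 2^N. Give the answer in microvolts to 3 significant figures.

Span: 1.72 V − (0.029 V) = 1.691 V.
Need 2^N ≥ 1.691 V / 32.5 µV = 52030 → N_min = 16.
One LSB is 1.691 V / 65536 = 25.803 µV.
V_rms = LSB/√12 = 7.45 µV.

7.45 µV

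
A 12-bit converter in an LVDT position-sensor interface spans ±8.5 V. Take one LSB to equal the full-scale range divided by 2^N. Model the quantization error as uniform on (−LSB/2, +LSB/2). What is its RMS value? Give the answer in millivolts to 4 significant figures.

Span: 8.5 V − (-8.5 V) = 17 V.
LSB = 17 V ÷ 2^12 = 17/4096 V = 4.15039 mV.
RMS of a uniform error over width LSB is LSB/√12 = 1.198 mV.

1.198 mV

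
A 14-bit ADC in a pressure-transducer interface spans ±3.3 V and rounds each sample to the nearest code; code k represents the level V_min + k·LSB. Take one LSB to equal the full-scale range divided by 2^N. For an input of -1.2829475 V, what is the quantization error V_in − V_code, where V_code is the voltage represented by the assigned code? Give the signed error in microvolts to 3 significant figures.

The full-scale span is 3.3 − (-3.3) = 6.6 V. LSB = 6.6 V / 2^14 ≈ 402.8 µV.
Position in LSBs: (-1.2829475 − (-3.3)) × 16384/6.6 = 5007.1800; rounding gives k = 5007.
V_code = V_min + k × range/2^14 = -3.3 + 5007 × 6.6/16384 = -1.2830200195 V.
V_in − V_code = -1.2829475 − (-1.2830200195) = +72.5 µV.

+72.5 µV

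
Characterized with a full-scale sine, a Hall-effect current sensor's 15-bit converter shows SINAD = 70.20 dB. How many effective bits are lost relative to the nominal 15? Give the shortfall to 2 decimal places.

3.63 bits

N_eff = (70.20 − 1.76)/6.02 = 11.3688 bits.
15 − 11.3688 = 3.63 bits below nominal.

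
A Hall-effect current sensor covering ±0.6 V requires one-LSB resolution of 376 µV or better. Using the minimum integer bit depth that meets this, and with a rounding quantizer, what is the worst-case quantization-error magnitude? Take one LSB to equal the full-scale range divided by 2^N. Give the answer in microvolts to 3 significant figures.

146 µV

Span: 0.6 V − (-0.6 V) = 1.2 V.
Need 2^N ≥ 1.2 V / 376 µV = 3191 → N_min = 12.
Step size = 1.2/4096 V = 292.97 µV.
Half an LSB is 146 µV.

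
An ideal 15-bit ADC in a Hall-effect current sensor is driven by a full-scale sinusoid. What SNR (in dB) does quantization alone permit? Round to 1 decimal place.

92.1 dB

SNR = 6.02·15 + 1.76 = 92.06 dB.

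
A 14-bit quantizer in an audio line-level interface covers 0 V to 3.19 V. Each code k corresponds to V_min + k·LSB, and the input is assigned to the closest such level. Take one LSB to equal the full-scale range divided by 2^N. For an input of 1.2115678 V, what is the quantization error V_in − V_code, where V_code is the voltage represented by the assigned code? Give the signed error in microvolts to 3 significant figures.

−63.7 µV

Range is 3.19 V. LSB = 3.19 V / 2^14 ≈ 194.7 µV.
Position in LSBs: (1.2115678 − (0)) × 16384/3.19 = 6222.6730; rounding gives k = 6223.
Reconstructed level: 0 + 6223 × 3.19/16384 V = 1.2116314697 V.
e = 1.2115678 − (1.2116314697) = −63.7 µV.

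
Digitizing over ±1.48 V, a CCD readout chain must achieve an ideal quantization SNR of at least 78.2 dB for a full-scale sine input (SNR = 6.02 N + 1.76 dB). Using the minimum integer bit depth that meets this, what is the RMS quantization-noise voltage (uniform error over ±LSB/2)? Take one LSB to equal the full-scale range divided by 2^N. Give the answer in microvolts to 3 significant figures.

Full-scale range = 1.48 V − (-1.48 V) = 2.96 V.
6.02 N + 1.76 ≥ 78.2 gives N ≥ 12.698, so the minimum integer is 13.
One LSB is 2.96 V / 8192 = 361.33 µV.
RMS noise = LSB/√12 = 104 µV.

104 µV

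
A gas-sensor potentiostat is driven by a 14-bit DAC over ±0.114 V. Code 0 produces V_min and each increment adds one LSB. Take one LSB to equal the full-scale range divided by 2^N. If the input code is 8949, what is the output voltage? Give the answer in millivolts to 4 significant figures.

Range = 0.114 − (-0.114) = 0.228 V. LSB = 0.228 V / 2^14.
V_out = -0.114 + 8949 × (0.228/16384) V
      = -0.114 V + 0.124534 V = 0.0105344 V.

10.53 mV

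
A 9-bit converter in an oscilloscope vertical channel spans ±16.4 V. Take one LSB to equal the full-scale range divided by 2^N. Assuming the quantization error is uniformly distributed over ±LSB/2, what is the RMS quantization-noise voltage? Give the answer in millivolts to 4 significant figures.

Range = 16.4 − (-16.4) = 32.8 V.
Step size = 32.8/512 V = 64.0625 mV.
For a uniform distribution on [−LSB/2, +LSB/2], V_rms = LSB/√12 = 64.0625 mV/3.4641 = 18.49 mV.

18.49 mV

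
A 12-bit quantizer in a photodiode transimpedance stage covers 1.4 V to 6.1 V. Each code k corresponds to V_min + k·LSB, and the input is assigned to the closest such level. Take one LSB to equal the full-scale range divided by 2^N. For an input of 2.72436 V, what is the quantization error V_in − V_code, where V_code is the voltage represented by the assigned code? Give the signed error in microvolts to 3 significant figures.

+190 µV

Range = 6.1 − (1.4) = 4.7 V. LSB = 4.7 V / 2^12 ≈ 1.147 mV.
(V_in − V_min)/LSB = (2.72436 − (1.4)) × 4096/4.7 = 1154.1657 → nearest code k = 1154.
V_code = 1.4 + (1154/4096) × 4.7 = 2.724169922 V.
e = 2.72436 − (2.724169922) = +190 µV.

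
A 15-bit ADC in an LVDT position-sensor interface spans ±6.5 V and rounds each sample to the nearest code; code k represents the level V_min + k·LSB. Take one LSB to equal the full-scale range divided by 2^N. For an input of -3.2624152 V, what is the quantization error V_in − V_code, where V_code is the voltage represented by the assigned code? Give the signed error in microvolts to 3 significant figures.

Span: 6.5 V − (-6.5 V) = 13 V. LSB = 13 V / 2^15 ≈ 396.7 µV.
Position in LSBs: (-3.2624152 − (-6.5)) × 32768/13 = 8160.7061; rounding gives k = 8161.
Reconstructed level: -6.5 + 8161 × 13/32768 V = -3.2622985840 V.
V_in − V_code = -3.2624152 − (-3.2622985840) = −117 µV.

−117 µV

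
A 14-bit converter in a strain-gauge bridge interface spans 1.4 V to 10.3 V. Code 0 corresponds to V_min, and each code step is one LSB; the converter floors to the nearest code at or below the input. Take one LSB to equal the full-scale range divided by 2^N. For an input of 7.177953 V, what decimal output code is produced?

Span: 10.3 V − (1.4 V) = 8.9 V. LSB = 8.9 V / 2^14 ≈ 0.5432 mV.
code = ⌊(V_in − V_min)/LSB⌋ = ⌊(V_in − V_min) × 2^14 / range⌋
     = ⌊(7.177953 − (1.4)) × 16384 / 8.9⌋ = ⌊5.777953 × 16384/8.9⌋
     = ⌊10636.627⌋ = 10636.

10636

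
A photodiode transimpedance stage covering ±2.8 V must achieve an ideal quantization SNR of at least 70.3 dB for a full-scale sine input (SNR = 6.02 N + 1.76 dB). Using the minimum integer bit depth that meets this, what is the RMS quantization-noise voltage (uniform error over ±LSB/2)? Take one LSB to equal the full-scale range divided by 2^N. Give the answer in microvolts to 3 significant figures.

The full-scale span is 2.8 − (-2.8) = 5.6 V.
6.02 N + 1.76 ≥ 70.3 gives N ≥ 11.385, so the minimum integer is 12.
LSB = 5.6 V ÷ 2^12 = 5.6/4096 V = 1.3672 mV.
RMS noise = LSB/√12 = 395 µV.

395 µV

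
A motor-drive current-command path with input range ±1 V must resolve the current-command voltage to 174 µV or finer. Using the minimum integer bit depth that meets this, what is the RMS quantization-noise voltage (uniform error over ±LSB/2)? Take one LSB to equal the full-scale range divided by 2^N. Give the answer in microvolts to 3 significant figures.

35.2 µV

Full-scale range = 1 V − (-1 V) = 2 V.
2 V / 174 µV = 11490. Since 2^13 = 8192 and 2^14 = 16384, N = 14.
LSB = 2 V / 2^14 = 122.07 µV.
V_rms = LSB/√12 = 35.2 µV.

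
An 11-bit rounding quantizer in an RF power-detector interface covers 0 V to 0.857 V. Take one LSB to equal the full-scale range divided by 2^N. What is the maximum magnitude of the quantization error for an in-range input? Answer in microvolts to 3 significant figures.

209 µV

V_FS = 0.857 V.
Step size = 0.857/2048 V = 418.46 µV.
A rounding quantizer has |error| ≤ LSB/2 = 209 µV.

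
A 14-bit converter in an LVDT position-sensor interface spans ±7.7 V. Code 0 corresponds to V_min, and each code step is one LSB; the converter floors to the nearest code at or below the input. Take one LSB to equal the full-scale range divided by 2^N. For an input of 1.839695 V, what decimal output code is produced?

10149

Full-scale range = 7.7 V − (-7.7 V) = 15.4 V. LSB = 15.4 V / 2^14 ≈ 0.9399 mV.
(V_in − V_min) × 2^14/range = (1.839695 − (-7.7)) × 16384/15.4 = 10149.244.
Floor → code = 10149.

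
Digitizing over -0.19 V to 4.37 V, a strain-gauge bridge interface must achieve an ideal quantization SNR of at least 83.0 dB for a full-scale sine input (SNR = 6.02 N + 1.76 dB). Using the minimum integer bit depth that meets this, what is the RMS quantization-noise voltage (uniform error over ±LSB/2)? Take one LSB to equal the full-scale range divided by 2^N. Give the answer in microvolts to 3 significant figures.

Span: 4.37 V − (-0.19 V) = 4.56 V.
Solving 6.02 N ≥ 83.0 − 1.76: N ≥ 13.495. Round up → N = 14.
One LSB is 4.56 V / 16384 = 278.32 µV.
σ_q = LSB/√12 = 278.32 µV/3.4641 = 80.3 µV.

80.3 µV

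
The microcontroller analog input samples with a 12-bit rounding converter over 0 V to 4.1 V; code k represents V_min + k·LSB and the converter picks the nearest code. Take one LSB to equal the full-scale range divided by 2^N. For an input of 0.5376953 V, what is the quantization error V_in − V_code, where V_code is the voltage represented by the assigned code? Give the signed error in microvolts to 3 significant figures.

Range is 4.1 V. LSB = 4.1 V / 2^12 ≈ 1.001 mV.
(V_in − V_min)/LSB = (0.5376953 − (0)) × 4096/4.1 = 537.1707 → nearest code k = 537.
Reconstructed level: 0 + 537 × 4.1/4096 V = 0.5375244141 V.
e = 0.5376953 − (0.5375244141) = +171 µV.

+171 µV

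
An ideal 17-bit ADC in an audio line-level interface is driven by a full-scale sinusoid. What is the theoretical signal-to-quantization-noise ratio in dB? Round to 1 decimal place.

104.1 dB

For an ideal N-bit converter with full-scale sine input, SNR = 6.02 N + 1.76 dB. SNR = 6.02 × 17 + 1.76 = 102.34 + 1.76 = 104.10 dB.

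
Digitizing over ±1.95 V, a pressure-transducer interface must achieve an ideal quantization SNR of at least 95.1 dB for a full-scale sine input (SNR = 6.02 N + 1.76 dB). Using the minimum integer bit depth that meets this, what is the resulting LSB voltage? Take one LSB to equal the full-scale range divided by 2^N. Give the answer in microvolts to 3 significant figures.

Range = 1.95 − (-1.95) = 3.9 V.
Solving 6.02 N ≥ 95.1 − 1.76: N ≥ 15.505. Round up → N = 16.
Step size = 3.9/65536 V = 59.5 µV.

59.5 µV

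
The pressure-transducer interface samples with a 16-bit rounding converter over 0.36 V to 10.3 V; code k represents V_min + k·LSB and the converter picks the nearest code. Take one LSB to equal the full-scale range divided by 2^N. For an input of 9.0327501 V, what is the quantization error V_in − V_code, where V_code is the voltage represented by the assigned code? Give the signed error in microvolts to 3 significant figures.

Full-scale range = 10.3 V − (0.36 V) = 9.94 V. LSB = 9.94 V / 2^16 ≈ 151.7 µV.
(V_in − V_min)/LSB = (9.0327501 − (0.36)) × 65536/9.94 = 57180.8200 → nearest code k = 57181.
V_code = V_min + k × range/2^16 = 0.36 + 57181 × 9.94/65536 = 9.0327774048 V.
V_in − V_code = 9.0327501 − (9.0327774048) = −27.3 µV.

−27.3 µV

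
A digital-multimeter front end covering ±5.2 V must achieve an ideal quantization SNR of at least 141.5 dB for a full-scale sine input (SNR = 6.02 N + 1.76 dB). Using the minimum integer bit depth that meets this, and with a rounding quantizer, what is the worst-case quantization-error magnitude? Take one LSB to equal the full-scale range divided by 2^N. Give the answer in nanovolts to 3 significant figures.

310 nV

Span: 5.2 V − (-5.2 V) = 10.4 V.
Solving 6.02 N ≥ 141.5 − 1.76: N ≥ 23.213. Round up → N = 24.
LSB = 10.4 V / 2^24 = 0.61989 µV.
|e|_max = LSB/2 = 310 nV.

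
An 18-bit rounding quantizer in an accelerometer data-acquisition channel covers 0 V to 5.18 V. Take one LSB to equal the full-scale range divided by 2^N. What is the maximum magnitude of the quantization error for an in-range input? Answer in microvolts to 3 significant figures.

Full-scale range = 5.18 V.
LSB = 5.18 V ÷ 2^18 = 5.18/262144 V = 19.760 µV.
|e|_max = LSB/2 = 9.88 µV.

9.88 µV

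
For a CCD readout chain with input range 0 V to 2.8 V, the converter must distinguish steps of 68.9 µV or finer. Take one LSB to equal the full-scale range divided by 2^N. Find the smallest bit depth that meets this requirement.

Range is 2.8 V.
Levels needed ≥ 2.8/68.9 µV = 40640. 2^16 = 65536 suffices, so N_min = 16.

16 bits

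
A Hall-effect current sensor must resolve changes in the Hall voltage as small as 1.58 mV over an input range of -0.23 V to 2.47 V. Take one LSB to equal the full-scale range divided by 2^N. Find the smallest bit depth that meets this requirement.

Range = 2.47 − (-0.23) = 2.7 V.
Levels needed ≥ 2.7/1.58 mV = 1709. 2^11 = 2048 suffices, so N_min = 11.

11 bits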